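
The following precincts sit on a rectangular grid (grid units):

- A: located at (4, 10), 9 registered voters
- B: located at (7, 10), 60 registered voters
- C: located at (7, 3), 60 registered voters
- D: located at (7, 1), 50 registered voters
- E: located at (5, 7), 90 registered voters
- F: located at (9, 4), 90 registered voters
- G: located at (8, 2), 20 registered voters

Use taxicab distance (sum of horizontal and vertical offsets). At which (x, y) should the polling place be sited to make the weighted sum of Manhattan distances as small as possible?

(7, 4)

Manhattan distance separates: Σwᵢ(|x−xᵢ|+|y−yᵢ|) = Σwᵢ|x−xᵢ| + Σwᵢ|y−yᵢ|, so x and y are optimised independently as 1-D weighted medians.
Total weight W = 379; half = 189.5.
x-coordinate, sorted with cumulative weight:
  x=4 (A, w=9) cum 9
  x=5 (E, w=90) cum 99
  x=7 (B, w=60) cum 159
  x=7 (C, w=60) cum 219  ← median
  x=7 (D, w=50) cum 269
  x=8 (G, w=20) cum 289
  x=9 (F, w=90) cum 379
⇒ x* = 7
y-coordinate, sorted with cumulative weight:
  y=1 (D, w=50) cum 50
  y=2 (G, w=20) cum 70
  y=3 (C, w=60) cum 130
  y=4 (F, w=90) cum 220  ← median
  y=7 (E, w=90) cum 310
  y=10 (A, w=9) cum 319
  y=10 (B, w=60) cum 379
⇒ y* = 4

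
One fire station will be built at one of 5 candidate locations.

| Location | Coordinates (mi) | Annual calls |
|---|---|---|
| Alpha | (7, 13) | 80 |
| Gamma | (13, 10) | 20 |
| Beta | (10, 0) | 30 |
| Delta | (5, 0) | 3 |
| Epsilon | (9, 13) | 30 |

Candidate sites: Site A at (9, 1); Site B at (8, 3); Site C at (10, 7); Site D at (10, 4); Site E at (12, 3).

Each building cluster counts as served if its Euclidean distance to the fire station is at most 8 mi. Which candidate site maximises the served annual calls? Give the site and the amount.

Site C, covering 160

Coverage radius r = 8 mi; a point is covered iff (Δx)²+(Δy)² ≤ 8² = 64.
  Site A (9, 1): covers {Beta, Delta} → 33
  Site B (8, 3): covers {Beta, Delta} → 33
  Site C (10, 7): covers {Alpha, Gamma, Beta, Epsilon} → 160
  Site D (10, 4): covers {Gamma, Beta, Delta} → 53
  Site E (12, 3): covers {Gamma, Beta, Delta} → 53
Maximum coverage at Site C: 160 annual calls.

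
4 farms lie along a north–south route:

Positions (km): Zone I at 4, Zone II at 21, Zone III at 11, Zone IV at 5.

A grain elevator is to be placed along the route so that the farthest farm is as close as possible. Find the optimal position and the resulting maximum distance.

location 12.5, max distance 8.5

The 1-center on a line is the midpoint of the two extreme points: leftmost at 4, rightmost at 21.
Optimal location = (4 + 21)/2 = 12.5; maximum distance = (21 − 4)/2 = 8.5.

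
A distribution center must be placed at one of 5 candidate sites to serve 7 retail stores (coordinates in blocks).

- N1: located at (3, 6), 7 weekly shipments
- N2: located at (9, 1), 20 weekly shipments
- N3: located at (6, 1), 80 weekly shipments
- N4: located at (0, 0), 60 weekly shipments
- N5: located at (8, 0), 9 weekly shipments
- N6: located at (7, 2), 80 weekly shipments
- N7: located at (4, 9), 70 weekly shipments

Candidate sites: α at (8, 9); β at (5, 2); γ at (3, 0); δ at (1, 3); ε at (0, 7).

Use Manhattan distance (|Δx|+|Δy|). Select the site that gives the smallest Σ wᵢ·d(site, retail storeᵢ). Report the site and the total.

β, total 1487 blocks

Total weighted distance at each candidate:
  α (8, 9): total = 3057
  β (5, 2): total = 1487
  γ (3, 0): total = 1907
  δ (1, 3): total = 2315
  ε (0, 7): total = 3223
Minimum is at β with total 1487 blocks.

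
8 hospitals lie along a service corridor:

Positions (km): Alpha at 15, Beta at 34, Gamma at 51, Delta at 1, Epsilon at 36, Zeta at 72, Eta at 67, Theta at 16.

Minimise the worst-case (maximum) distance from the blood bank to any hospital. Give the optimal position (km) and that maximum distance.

location 36.5, max distance 35.5

The 1-center on a line is the midpoint of the two extreme points: leftmost at 1, rightmost at 72.
Optimal location = (1 + 72)/2 = 36.5; maximum distance = (72 − 1)/2 = 35.5.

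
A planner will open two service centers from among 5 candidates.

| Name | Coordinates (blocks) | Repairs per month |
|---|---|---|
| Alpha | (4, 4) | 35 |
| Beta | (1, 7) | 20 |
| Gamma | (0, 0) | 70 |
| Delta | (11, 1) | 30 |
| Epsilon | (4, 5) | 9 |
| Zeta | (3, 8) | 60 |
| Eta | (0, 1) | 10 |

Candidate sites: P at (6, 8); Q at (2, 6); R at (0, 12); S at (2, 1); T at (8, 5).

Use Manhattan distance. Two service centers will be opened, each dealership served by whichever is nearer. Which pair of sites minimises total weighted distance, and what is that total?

Evaluate every pair (each demand assigned to the nearer of the two):
  {Q, S}: total = 887
  {P, S}: total = 1020
  {Q, T}: total = 1227
  {R, S}: total = 1269
  {S, T}: total = 1271
  {P, Q}: total = 1377
  {Q, R}: total = 1437
  {P, T}: total = 1751
  {P, R}: total = 1865
  {R, T}: total = 1911
Best pair: {Q, S} with total 887.

{Q, S}, total 887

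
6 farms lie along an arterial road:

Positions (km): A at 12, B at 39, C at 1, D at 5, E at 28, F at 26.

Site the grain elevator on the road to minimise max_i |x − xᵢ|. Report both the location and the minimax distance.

The 1-center on a line is the midpoint of the two extreme points: leftmost at 1, rightmost at 39.
Optimal location = (1 + 39)/2 = 20; maximum distance = (39 − 1)/2 = 19.

location 20, max distance 19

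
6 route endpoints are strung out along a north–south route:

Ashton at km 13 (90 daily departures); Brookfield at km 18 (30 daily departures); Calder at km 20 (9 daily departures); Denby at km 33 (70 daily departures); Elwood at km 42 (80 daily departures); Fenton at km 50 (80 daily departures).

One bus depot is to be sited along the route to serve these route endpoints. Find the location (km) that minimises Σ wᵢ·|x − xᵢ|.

x = 33

For a sum of weighted absolute distances on a line, the optimum is the weighted median (not the mean). Total weight W = 359; half-weight = 179.5.
Sort by position and accumulate weight:
  km 13 (Ashton, w=90) → cum 90
  km 18 (Brookfield, w=30) → cum 120
  km 20 (Calder, w=9) → cum 129
  km 33 (Denby, w=70) → cum 199  ≥ 179.5 → median here
  km 42 (Elwood, w=80) → cum 279
  km 50 (Fenton, w=80) → cum 359
Optimal location: km 33.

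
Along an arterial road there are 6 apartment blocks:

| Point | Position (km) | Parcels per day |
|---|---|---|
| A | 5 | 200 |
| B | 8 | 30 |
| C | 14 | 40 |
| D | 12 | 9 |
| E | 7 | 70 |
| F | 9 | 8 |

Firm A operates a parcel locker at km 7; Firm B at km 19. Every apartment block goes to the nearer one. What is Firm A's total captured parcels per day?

The indifferent point is the midpoint (7+19)/2 = 13; apartment blocks left of it (closer to Firm A at 7) go to Firm A, those right go to Firm B.
  A at 5 (w=200) → Firm A
  E at 7 (w=70) → Firm A
  B at 8 (w=30) → Firm A
  F at 9 (w=8) → Firm A
  D at 12 (w=9) → Firm A
  C at 14 (w=40) → Firm B
Firm A captures 317; Firm B captures 40.

317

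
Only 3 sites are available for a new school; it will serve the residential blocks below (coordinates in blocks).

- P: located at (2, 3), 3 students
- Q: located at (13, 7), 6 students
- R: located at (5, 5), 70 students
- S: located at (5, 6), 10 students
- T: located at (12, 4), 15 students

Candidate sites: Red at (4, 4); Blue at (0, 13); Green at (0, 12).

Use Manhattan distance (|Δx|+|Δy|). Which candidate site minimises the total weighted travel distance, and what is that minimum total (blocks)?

Red, total 371 blocks

Total weighted distance at each candidate:
  Red (4, 4): total = 371
  Blue (0, 13): total = 1495
  Green (0, 12): total = 1391
Minimum is at Red with total 371 blocks.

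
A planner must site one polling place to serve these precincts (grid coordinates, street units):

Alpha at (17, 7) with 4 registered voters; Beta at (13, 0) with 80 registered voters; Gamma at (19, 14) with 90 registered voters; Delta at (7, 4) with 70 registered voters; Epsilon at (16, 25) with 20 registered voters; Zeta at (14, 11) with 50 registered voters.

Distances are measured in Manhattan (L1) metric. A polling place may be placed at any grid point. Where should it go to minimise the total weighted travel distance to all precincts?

Manhattan distance separates: Σwᵢ(|x−xᵢ|+|y−yᵢ|) = Σwᵢ|x−xᵢ| + Σwᵢ|y−yᵢ|, so x and y are optimised independently as 1-D weighted medians.
Total weight W = 314; half = 157.
x-coordinate, sorted with cumulative weight:
  x=7 (Delta, w=70) cum 70
  x=13 (Beta, w=80) cum 150
  x=14 (Zeta, w=50) cum 200  ← median
  x=16 (Epsilon, w=20) cum 220
  x=17 (Alpha, w=4) cum 224
  x=19 (Gamma, w=90) cum 314
⇒ x* = 14
y-coordinate, sorted with cumulative weight:
  y=0 (Beta, w=80) cum 80
  y=4 (Delta, w=70) cum 150
  y=7 (Alpha, w=4) cum 154
  y=11 (Zeta, w=50) cum 204  ← median
  y=14 (Gamma, w=90) cum 294
  y=25 (Epsilon, w=20) cum 314
⇒ y* = 11

(14, 11)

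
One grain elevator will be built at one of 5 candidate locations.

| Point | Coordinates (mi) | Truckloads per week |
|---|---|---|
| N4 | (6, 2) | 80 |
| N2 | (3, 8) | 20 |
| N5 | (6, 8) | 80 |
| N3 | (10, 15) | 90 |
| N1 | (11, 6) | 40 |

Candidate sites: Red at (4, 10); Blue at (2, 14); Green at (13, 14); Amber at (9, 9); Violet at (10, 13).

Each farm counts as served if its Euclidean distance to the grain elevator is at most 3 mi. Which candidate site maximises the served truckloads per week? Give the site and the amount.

Coverage radius r = 3 mi; a point is covered iff (Δx)²+(Δy)² ≤ 3² = 9.
  Red (4, 10): covers {N2, N5} → 100
  Blue (2, 14): covers {none} → 0
  Green (13, 14): covers {none} → 0
  Amber (9, 9): covers {none} → 0
  Violet (10, 13): covers {N3} → 90
Maximum coverage at Red: 100 truckloads per week.

Red, covering 100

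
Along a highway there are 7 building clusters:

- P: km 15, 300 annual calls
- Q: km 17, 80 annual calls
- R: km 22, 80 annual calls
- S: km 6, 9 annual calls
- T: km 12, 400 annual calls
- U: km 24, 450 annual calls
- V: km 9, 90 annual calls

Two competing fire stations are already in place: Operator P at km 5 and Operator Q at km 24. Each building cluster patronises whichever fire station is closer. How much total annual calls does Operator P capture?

The indifferent point is the midpoint (5+24)/2 = 14.5; building clusters left of it (closer to Operator P at 5) go to Operator P, those right go to Operator Q.
  S at 6 (w=9) → Operator P
  V at 9 (w=90) → Operator P
  T at 12 (w=400) → Operator P
  P at 15 (w=300) → Operator Q
  Q at 17 (w=80) → Operator Q
  R at 22 (w=80) → Operator Q
  U at 24 (w=450) → Operator Q
Operator P captures 499; Operator Q captures 910.

499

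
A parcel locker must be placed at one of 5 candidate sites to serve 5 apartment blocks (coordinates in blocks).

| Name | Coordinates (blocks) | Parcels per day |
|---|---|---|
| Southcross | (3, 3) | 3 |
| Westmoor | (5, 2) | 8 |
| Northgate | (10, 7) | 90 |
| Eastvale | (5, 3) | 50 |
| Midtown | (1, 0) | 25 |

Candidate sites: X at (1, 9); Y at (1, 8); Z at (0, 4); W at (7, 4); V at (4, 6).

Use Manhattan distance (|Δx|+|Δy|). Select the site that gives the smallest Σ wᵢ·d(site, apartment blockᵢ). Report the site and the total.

Total weighted distance at each candidate:
  X (1, 9): total = 1827
  Y (1, 8): total = 1651
  Z (0, 4): total = 1663
  W (7, 4): total = 987
  V (4, 6): total = 1107
Minimum is at W with total 987 blocks.

W, total 987 blocks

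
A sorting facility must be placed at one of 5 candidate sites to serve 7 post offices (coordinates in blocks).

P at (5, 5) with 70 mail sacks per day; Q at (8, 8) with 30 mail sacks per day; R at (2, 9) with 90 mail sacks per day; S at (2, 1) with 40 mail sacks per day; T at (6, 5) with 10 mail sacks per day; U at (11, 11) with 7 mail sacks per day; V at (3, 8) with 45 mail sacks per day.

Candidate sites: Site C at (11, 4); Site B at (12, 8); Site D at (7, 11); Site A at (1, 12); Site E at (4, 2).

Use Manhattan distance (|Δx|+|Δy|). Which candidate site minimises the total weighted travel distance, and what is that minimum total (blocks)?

Total weighted distance at each candidate:
  Site C (11, 4): total = 3089
  Site B (12, 8): total = 3013
  Site D (7, 11): total = 2323
  Site A (1, 12): total = 2407
  Site E (4, 2): total = 1987
Minimum is at Site E with total 1987 blocks.

Site E, total 1987 blocks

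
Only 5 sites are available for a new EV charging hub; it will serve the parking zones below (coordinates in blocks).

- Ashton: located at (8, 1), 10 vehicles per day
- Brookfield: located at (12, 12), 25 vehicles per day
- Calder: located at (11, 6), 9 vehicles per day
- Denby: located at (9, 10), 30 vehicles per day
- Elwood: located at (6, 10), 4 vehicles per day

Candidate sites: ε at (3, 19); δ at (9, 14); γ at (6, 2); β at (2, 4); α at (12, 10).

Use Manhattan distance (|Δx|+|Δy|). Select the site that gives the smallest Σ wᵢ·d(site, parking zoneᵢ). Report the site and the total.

Total weighted distance at each candidate:
  ε (3, 19): total = 1317
  δ (9, 14): total = 503
  γ (6, 2): total = 873
  β (2, 4): total = 1069
  α (12, 10): total = 339
Minimum is at α with total 339 blocks.

α, total 339 blocks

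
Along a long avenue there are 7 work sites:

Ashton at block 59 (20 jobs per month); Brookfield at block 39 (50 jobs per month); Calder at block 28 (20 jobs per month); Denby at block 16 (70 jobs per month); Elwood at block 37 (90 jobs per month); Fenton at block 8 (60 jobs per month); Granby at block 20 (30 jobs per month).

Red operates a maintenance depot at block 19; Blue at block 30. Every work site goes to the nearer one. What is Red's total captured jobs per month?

160

The indifferent point is the midpoint (19+30)/2 = 24.5; work sites left of it (closer to Red at 19) go to Red, those right go to Blue.
  Fenton at 8 (w=60) → Red
  Denby at 16 (w=70) → Red
  Granby at 20 (w=30) → Red
  Calder at 28 (w=20) → Blue
  Elwood at 37 (w=90) → Blue
  Brookfield at 39 (w=50) → Blue
  Ashton at 59 (w=20) → Blue
Red captures 160; Blue captures 180.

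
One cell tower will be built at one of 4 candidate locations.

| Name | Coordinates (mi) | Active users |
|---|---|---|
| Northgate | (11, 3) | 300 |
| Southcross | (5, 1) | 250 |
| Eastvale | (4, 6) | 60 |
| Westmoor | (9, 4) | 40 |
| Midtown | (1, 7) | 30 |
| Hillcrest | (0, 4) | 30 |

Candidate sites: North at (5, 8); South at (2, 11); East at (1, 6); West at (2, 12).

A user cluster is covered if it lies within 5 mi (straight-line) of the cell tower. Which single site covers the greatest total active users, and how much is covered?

East, covering 120

Coverage radius r = 5 mi; a point is covered iff (Δx)²+(Δy)² ≤ 5² = 25.
  North (5, 8): covers {Eastvale, Midtown} → 90
  South (2, 11): covers {Midtown} → 30
  East (1, 6): covers {Eastvale, Midtown, Hillcrest} → 120
  West (2, 12): covers {none} → 0
Maximum coverage at East: 120 active users.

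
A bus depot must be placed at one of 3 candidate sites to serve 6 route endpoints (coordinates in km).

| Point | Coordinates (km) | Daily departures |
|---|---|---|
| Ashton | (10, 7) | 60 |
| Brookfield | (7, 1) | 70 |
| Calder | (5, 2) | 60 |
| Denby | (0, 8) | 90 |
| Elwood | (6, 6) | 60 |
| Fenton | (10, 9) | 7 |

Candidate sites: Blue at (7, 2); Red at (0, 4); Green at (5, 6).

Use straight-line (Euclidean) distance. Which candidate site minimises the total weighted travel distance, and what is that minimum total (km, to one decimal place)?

Total weighted distance at each candidate:
  Blue (7, 2): total = 1670.3
  Red (0, 4): total = 2300.4
  Green (5, 6): total = 1508.4
Minimum is at Green with total 1508.4 km.

Green, total 1508.4 km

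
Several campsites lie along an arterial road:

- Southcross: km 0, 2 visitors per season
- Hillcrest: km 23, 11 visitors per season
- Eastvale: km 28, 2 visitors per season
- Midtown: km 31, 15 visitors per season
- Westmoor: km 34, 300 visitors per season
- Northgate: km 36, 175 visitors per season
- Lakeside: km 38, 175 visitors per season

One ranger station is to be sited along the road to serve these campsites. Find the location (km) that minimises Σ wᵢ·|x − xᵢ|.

For a sum of weighted absolute distances on a line, the optimum is the weighted median (not the mean). Total weight W = 680; half-weight = 340.
Sort by position and accumulate weight:
  km 0 (Southcross, w=2) → cum 2
  km 23 (Hillcrest, w=11) → cum 13
  km 28 (Eastvale, w=2) → cum 15
  km 31 (Midtown, w=15) → cum 30
  km 34 (Westmoor, w=300) → cum 330
  km 36 (Northgate, w=175) → cum 505  ≥ 340 → median here
  km 38 (Lakeside, w=175) → cum 680
Optimal location: km 36.

x = 36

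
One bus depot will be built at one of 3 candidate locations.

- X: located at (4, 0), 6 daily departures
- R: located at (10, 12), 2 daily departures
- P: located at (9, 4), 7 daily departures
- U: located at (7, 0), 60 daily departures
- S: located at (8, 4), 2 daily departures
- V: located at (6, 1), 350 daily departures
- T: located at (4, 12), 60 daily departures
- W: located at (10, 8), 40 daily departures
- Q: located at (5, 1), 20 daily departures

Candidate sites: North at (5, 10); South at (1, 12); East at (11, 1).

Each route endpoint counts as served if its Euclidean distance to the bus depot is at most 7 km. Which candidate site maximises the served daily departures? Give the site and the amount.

Coverage radius r = 7 km; a point is covered iff (Δx)²+(Δy)² ≤ 7² = 49.
  North (5, 10): covers {R, S, T, W} → 104
  South (1, 12): covers {T} → 60
  East (11, 1): covers {P, U, S, V, Q} → 439
Maximum coverage at East: 439 daily departures.

East, covering 439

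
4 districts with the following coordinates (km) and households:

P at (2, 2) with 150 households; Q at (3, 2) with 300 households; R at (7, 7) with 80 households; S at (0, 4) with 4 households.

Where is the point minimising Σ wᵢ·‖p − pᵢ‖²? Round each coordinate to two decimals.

The minimiser of Σwᵢ‖p−pᵢ‖² is the weighted centroid p* = (Σwᵢpᵢ)/(Σwᵢ).
Σwᵢ = 534.
Σwᵢxᵢ = 150·2 + 300·3 + 80·7 + 4·0 = 1760.
Σwᵢyᵢ = 150·2 + 300·2 + 80·7 + 4·4 = 1476.
x* = 1760/534 = 3.30, y* = 1476/534 = 2.76.

(3.30, 2.76)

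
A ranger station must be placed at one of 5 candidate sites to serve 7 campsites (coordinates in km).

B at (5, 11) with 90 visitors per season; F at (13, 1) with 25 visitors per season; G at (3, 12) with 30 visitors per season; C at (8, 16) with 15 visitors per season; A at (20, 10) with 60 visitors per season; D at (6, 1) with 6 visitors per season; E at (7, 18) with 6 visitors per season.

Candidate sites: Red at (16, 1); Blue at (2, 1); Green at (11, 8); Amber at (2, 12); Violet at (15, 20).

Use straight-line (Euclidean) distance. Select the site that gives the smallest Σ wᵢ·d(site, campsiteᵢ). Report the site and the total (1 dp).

Total weighted distance at each candidate:
  Red (16, 1): total = 2945.2
  Blue (2, 1): total = 3126.1
  Green (11, 8): total = 1851.6
  Amber (2, 12): total = 2015.4
  Violet (15, 20): total = 3088.5
Minimum is at Green with total 1851.6 km.

Green, total 1851.6 km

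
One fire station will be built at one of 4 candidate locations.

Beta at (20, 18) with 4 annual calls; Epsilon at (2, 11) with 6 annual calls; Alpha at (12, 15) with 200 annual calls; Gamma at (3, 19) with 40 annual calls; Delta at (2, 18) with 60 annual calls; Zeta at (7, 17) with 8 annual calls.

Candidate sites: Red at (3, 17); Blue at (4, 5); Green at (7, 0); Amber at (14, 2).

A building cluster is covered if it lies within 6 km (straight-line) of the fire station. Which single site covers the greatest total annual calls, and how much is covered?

Coverage radius r = 6 km; a point is covered iff (Δx)²+(Δy)² ≤ 6² = 36.
  Red (3, 17): covers {Gamma, Delta, Zeta} → 108
  Blue (4, 5): covers {none} → 0
  Green (7, 0): covers {none} → 0
  Amber (14, 2): covers {none} → 0
Maximum coverage at Red: 108 annual calls.

Red, covering 108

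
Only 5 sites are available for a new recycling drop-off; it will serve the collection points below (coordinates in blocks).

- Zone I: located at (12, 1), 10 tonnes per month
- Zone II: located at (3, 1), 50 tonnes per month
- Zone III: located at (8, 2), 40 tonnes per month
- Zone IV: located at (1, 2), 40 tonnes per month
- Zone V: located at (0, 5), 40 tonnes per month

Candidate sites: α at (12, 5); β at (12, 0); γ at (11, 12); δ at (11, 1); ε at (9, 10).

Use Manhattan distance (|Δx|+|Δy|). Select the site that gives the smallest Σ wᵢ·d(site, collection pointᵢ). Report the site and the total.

Total weighted distance at each candidate:
  α (12, 5): total = 2010
  β (12, 0): total = 1950
  γ (11, 12): total = 3110
  δ (11, 1): total = 1610
  ε (9, 10): total = 2430
Minimum is at δ with total 1610 blocks.

δ, total 1610 blocks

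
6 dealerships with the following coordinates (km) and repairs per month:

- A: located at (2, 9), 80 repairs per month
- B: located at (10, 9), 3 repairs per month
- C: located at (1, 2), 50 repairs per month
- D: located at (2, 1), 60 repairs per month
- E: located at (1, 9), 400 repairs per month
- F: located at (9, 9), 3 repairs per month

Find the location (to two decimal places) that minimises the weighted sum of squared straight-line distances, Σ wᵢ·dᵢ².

(1.32, 7.61)

The minimiser of Σwᵢ‖p−pᵢ‖² is the weighted centroid p* = (Σwᵢpᵢ)/(Σwᵢ).
Σwᵢ = 596.
Σwᵢxᵢ = 80·2 + 3·10 + 50·1 + 60·2 + 400·1 + 3·9 = 787.
Σwᵢyᵢ = 80·9 + 3·9 + 50·2 + 60·1 + 400·9 + 3·9 = 4534.
x* = 787/596 = 1.32, y* = 4534/596 = 7.61.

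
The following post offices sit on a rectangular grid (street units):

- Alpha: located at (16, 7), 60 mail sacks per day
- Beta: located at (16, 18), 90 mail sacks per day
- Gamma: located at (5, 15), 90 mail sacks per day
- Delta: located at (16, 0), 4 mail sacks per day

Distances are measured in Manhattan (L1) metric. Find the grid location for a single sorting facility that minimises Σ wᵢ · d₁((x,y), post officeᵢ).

(16, 15)

Manhattan distance separates: Σwᵢ(|x−xᵢ|+|y−yᵢ|) = Σwᵢ|x−xᵢ| + Σwᵢ|y−yᵢ|, so x and y are optimised independently as 1-D weighted medians.
Total weight W = 244; half = 122.
x-coordinate, sorted with cumulative weight:
  x=5 (Gamma, w=90) cum 90
  x=16 (Alpha, w=60) cum 150  ← median
  x=16 (Beta, w=90) cum 240
  x=16 (Delta, w=4) cum 244
⇒ x* = 16
y-coordinate, sorted with cumulative weight:
  y=0 (Delta, w=4) cum 4
  y=7 (Alpha, w=60) cum 64
  y=15 (Gamma, w=90) cum 154  ← median
  y=18 (Beta, w=90) cum 244
⇒ y* = 15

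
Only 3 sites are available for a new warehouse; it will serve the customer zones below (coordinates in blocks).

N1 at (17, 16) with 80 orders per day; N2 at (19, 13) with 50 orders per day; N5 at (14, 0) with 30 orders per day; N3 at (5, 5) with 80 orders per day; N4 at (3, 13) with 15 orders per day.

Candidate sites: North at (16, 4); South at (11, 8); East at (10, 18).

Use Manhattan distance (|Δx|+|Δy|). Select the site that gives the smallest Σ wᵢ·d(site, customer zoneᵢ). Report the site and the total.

South, total 3015 blocks

Total weighted distance at each candidate:
  North (16, 4): total = 3110
  South (11, 8): total = 3015
  East (10, 18): total = 3700
Minimum is at South with total 3015 blocks.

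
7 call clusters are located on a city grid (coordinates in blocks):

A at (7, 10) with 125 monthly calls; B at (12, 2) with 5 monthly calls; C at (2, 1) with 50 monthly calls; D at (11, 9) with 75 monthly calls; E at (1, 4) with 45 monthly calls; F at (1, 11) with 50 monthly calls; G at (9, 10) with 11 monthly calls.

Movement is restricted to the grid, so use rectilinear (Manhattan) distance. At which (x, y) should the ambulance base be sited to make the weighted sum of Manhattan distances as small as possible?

(7, 10)

Manhattan distance separates: Σwᵢ(|x−xᵢ|+|y−yᵢ|) = Σwᵢ|x−xᵢ| + Σwᵢ|y−yᵢ|, so x and y are optimised independently as 1-D weighted medians.
Total weight W = 361; half = 180.5.
x-coordinate, sorted with cumulative weight:
  x=1 (E, w=45) cum 45
  x=1 (F, w=50) cum 95
  x=2 (C, w=50) cum 145
  x=7 (A, w=125) cum 270  ← median
  x=9 (G, w=11) cum 281
  x=11 (D, w=75) cum 356
  x=12 (B, w=5) cum 361
⇒ x* = 7
y-coordinate, sorted with cumulative weight:
  y=1 (C, w=50) cum 50
  y=2 (B, w=5) cum 55
  y=4 (E, w=45) cum 100
  y=9 (D, w=75) cum 175
  y=10 (A, w=125) cum 300  ← median
  y=10 (G, w=11) cum 311
  y=11 (F, w=50) cum 361
⇒ y* = 10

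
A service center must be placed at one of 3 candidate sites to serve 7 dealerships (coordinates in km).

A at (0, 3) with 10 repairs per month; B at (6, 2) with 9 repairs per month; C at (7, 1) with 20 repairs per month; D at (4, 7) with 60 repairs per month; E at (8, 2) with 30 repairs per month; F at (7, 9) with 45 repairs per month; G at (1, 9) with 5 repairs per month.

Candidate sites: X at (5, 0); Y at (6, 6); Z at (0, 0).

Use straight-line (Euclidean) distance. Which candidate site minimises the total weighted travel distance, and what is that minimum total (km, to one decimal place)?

Total weighted distance at each candidate:
  X (5, 0): total = 1119.7
  Y (6, 6): total = 644.8
  Z (0, 0): total = 1517.8
Minimum is at Y with total 644.8 km.

Y, total 644.8 km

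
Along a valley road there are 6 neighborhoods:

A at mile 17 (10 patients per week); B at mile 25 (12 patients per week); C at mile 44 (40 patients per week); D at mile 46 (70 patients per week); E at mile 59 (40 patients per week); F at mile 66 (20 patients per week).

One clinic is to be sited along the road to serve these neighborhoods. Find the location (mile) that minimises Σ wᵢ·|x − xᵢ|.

For a sum of weighted absolute distances on a line, the optimum is the weighted median (not the mean). Total weight W = 192; half-weight = 96.
Sort by position and accumulate weight:
  mile 17 (A, w=10) → cum 10
  mile 25 (B, w=12) → cum 22
  mile 44 (C, w=40) → cum 62
  mile 46 (D, w=70) → cum 132  ≥ 96 → median here
  mile 59 (E, w=40) → cum 172
  mile 66 (F, w=20) → cum 192
Optimal location: mile 46.

x = 46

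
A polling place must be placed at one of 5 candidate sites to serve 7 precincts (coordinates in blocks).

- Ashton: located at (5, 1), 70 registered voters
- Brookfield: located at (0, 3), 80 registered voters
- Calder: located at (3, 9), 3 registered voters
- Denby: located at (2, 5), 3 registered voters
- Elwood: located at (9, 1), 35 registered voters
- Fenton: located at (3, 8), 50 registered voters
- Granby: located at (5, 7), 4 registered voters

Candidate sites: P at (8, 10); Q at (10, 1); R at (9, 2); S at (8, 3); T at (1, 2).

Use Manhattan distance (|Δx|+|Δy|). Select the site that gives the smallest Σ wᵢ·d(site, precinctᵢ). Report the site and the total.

Total weighted distance at each candidate:
  P (8, 10): total = 2815
  Q (10, 1): total = 2170
  R (9, 2): total = 1890
  S (8, 3): total = 1680
  T (1, 2): total = 1300
Minimum is at T with total 1300 blocks.

T, total 1300 blocks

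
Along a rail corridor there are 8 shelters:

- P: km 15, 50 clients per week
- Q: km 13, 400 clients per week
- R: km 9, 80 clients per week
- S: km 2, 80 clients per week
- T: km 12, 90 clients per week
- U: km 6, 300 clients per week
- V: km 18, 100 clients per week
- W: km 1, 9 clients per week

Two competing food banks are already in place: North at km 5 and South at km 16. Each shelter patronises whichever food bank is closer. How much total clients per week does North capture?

469

The indifferent point is the midpoint (5+16)/2 = 10.5; shelters left of it (closer to North at 5) go to North, those right go to South.
  W at 1 (w=9) → North
  S at 2 (w=80) → North
  U at 6 (w=300) → North
  R at 9 (w=80) → North
  T at 12 (w=90) → South
  Q at 13 (w=400) → South
  P at 15 (w=50) → South
  V at 18 (w=100) → South
North captures 469; South captures 640.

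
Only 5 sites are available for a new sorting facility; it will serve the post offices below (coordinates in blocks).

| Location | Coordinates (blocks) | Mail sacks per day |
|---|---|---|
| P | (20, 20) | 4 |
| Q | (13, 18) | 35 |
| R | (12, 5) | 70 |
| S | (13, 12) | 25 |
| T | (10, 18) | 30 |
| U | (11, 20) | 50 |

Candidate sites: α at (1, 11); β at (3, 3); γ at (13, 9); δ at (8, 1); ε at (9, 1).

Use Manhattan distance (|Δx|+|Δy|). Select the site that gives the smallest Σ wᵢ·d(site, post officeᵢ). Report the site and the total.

Total weighted distance at each candidate:
  α (1, 11): total = 3722
  β (3, 3): total = 4166
  γ (13, 9): total = 1822
  δ (8, 1): total = 3524
  ε (9, 1): total = 3310
Minimum is at γ with total 1822 blocks.

γ, total 1822 blocks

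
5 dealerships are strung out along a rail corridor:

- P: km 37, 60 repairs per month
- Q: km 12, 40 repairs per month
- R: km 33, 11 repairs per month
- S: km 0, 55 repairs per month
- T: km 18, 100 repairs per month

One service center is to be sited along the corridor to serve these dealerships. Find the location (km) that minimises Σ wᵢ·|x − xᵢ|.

x = 18

For a sum of weighted absolute distances on a line, the optimum is the weighted median (not the mean). Total weight W = 266; half-weight = 133.
Sort by position and accumulate weight:
  km 0 (S, w=55) → cum 55
  km 12 (Q, w=40) → cum 95
  km 18 (T, w=100) → cum 195  ≥ 133 → median here
  km 33 (R, w=11) → cum 206
  km 37 (P, w=60) → cum 266
Optimal location: km 18.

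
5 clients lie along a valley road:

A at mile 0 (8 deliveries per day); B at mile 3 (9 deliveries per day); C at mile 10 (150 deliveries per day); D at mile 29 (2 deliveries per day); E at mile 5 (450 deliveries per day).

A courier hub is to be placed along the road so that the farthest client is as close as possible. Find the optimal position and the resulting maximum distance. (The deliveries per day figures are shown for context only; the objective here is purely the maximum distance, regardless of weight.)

location 14.5, max distance 14.5

The 1-center on a line is the midpoint of the two extreme points: leftmost at 0, rightmost at 29.
Optimal location = (0 + 29)/2 = 14.5; maximum distance = (29 − 0)/2 = 14.5.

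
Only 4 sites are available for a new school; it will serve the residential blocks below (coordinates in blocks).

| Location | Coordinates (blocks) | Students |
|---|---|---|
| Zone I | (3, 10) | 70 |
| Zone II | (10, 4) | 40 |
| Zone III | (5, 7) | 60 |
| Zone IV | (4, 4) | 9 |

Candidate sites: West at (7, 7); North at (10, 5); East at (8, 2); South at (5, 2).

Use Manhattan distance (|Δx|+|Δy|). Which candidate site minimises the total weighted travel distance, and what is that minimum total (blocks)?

West, total 904 blocks

Total weighted distance at each candidate:
  West (7, 7): total = 904
  North (10, 5): total = 1363
  East (8, 2): total = 1604
  South (5, 2): total = 1307
Minimum is at West with total 904 blocks.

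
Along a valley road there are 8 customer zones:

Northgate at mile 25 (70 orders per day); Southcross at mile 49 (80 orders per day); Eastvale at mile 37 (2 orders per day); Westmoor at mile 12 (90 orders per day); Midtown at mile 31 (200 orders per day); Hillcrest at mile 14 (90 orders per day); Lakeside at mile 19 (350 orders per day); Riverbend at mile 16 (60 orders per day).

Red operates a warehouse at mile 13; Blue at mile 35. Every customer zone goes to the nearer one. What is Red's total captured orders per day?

The indifferent point is the midpoint (13+35)/2 = 24; customer zones left of it (closer to Red at 13) go to Red, those right go to Blue.
  Westmoor at 12 (w=90) → Red
  Hillcrest at 14 (w=90) → Red
  Riverbend at 16 (w=60) → Red
  Lakeside at 19 (w=350) → Red
  Northgate at 25 (w=70) → Blue
  Midtown at 31 (w=200) → Blue
  Eastvale at 37 (w=2) → Blue
  Southcross at 49 (w=80) → Blue
Red captures 590; Blue captures 352.

590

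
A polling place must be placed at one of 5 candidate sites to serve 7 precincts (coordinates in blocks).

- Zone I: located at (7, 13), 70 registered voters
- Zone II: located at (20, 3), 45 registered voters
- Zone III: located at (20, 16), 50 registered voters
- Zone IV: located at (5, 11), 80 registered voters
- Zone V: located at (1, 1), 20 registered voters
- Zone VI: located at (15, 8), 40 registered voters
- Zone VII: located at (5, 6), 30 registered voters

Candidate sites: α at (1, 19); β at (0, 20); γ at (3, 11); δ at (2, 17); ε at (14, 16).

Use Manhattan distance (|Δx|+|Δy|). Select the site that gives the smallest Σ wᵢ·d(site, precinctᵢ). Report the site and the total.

γ, total 3855 blocks

Total weighted distance at each candidate:
  α (1, 19): total = 6345
  β (0, 20): total = 7015
  γ (3, 11): total = 3855
  δ (2, 17): total = 5380
  ε (14, 16): total = 4465
Minimum is at γ with total 3855 blocks.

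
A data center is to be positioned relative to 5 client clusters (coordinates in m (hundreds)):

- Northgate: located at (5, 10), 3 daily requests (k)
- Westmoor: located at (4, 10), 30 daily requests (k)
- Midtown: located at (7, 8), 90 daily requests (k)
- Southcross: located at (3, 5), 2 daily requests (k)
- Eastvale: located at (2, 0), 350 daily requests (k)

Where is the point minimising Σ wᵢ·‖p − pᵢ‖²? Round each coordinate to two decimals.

The minimiser of Σwᵢ‖p−pᵢ‖² is the weighted centroid p* = (Σwᵢpᵢ)/(Σwᵢ).
Σwᵢ = 475.
Σwᵢxᵢ = 3·5 + 30·4 + 90·7 + 2·3 + 350·2 = 1471.
Σwᵢyᵢ = 3·10 + 30·10 + 90·8 + 2·5 + 350·0 = 1060.
x* = 1471/475 = 3.10, y* = 1060/475 = 2.23.

(3.10, 2.23)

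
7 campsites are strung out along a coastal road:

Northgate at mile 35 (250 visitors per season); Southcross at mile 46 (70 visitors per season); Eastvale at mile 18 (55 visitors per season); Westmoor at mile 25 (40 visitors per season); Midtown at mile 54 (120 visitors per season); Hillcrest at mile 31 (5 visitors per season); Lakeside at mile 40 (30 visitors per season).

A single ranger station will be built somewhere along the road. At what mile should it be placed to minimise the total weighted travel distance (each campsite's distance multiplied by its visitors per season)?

For a sum of weighted absolute distances on a line, the optimum is the weighted median (not the mean). Total weight W = 570; half-weight = 285.
Sort by position and accumulate weight:
  mile 18 (Eastvale, w=55) → cum 55
  mile 25 (Westmoor, w=40) → cum 95
  mile 31 (Hillcrest, w=5) → cum 100
  mile 35 (Northgate, w=250) → cum 350  ≥ 285 → median here
  mile 40 (Lakeside, w=30) → cum 380
  mile 46 (Southcross, w=70) → cum 450
  mile 54 (Midtown, w=120) → cum 570
Optimal location: mile 35.

x = 35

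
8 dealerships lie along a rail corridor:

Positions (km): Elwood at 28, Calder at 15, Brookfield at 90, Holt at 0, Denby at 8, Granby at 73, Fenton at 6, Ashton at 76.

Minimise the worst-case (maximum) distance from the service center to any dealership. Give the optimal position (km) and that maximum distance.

The 1-center on a line is the midpoint of the two extreme points: leftmost at 0, rightmost at 90.
Optimal location = (0 + 90)/2 = 45; maximum distance = (90 − 0)/2 = 45.

location 45, max distance 45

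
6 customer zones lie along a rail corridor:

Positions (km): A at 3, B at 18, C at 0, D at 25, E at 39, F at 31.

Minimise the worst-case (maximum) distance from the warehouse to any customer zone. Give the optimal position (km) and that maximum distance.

location 19.5, max distance 19.5

The 1-center on a line is the midpoint of the two extreme points: leftmost at 0, rightmost at 39.
Optimal location = (0 + 39)/2 = 19.5; maximum distance = (39 − 0)/2 = 19.5.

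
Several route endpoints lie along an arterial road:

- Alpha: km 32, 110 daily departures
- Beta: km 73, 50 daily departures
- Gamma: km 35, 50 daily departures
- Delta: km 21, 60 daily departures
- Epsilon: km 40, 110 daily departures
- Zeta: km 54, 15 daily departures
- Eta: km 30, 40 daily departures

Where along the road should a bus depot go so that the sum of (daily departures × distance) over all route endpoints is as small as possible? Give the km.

x = 35

For a sum of weighted absolute distances on a line, the optimum is the weighted median (not the mean). Total weight W = 435; half-weight = 217.5.
Sort by position and accumulate weight:
  km 21 (Delta, w=60) → cum 60
  km 30 (Eta, w=40) → cum 100
  km 32 (Alpha, w=110) → cum 210
  km 35 (Gamma, w=50) → cum 260  ≥ 217.5 → median here
  km 40 (Epsilon, w=110) → cum 370
  km 54 (Zeta, w=15) → cum 385
  km 73 (Beta, w=50) → cum 435
Optimal location: km 35.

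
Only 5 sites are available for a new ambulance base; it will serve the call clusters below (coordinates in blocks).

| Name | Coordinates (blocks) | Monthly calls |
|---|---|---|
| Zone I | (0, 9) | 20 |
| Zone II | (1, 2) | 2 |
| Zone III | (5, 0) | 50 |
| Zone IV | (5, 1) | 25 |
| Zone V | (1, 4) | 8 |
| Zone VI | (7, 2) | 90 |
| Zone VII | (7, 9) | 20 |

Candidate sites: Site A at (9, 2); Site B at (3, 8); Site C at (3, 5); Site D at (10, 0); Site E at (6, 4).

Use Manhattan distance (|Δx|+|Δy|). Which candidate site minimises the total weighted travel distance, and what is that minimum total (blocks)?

Site E, total 1014 blocks

Total weighted distance at each candidate:
  Site A (9, 2): total = 1201
  Site B (3, 8): total = 1869
  Site C (3, 5): total = 1464
  Site D (10, 0): total = 1596
  Site E (6, 4): total = 1014
Minimum is at Site E with total 1014 blocks.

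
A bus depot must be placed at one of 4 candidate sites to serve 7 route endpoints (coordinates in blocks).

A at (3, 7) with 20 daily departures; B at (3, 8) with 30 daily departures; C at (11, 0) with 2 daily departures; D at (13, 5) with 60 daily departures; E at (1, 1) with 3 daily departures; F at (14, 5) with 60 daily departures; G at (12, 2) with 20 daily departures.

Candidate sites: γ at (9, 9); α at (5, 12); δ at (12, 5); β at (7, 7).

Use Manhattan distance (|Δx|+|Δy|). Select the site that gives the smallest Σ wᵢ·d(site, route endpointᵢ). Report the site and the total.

δ, total 877 blocks

Total weighted distance at each candidate:
  γ (9, 9): total = 1660
  α (5, 12): total = 2601
  δ (12, 5): total = 877
  β (7, 7): total = 1508
Minimum is at δ with total 877 blocks.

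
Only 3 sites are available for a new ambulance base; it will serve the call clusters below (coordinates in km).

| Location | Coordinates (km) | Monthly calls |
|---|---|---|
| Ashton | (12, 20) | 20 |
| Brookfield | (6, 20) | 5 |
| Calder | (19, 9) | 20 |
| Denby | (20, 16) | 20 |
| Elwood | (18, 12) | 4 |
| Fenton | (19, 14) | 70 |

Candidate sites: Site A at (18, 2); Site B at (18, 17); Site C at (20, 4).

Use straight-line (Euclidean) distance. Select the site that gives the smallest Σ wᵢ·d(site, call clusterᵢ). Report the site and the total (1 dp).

Site B, total 643.3 km

Total weighted distance at each candidate:
  Site A (18, 2): total = 1794.8
  Site B (18, 17): total = 643.3
  Site C (20, 4): total = 1542.5
Minimum is at Site B with total 643.3 km.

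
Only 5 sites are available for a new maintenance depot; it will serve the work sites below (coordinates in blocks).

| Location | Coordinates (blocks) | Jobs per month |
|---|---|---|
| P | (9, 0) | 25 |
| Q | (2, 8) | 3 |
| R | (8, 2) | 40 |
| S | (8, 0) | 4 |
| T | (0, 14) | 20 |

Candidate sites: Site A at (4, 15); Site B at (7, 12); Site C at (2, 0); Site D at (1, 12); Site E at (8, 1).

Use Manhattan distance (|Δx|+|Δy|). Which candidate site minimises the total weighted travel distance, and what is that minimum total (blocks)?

Site E, total 553 blocks

Total weighted distance at each candidate:
  Site A (4, 15): total = 1383
  Site B (7, 12): total = 1049
  Site C (2, 0): total = 863
  Site D (1, 12): total = 1331
  Site E (8, 1): total = 553
Minimum is at Site E with total 553 blocks.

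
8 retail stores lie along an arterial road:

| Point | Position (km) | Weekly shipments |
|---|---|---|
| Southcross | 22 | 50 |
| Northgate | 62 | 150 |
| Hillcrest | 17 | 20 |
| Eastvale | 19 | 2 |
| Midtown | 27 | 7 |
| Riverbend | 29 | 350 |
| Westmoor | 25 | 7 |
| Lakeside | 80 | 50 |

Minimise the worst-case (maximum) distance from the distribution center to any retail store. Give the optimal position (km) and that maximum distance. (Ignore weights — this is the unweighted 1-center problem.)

The 1-center on a line is the midpoint of the two extreme points: leftmost at 17, rightmost at 80.
Optimal location = (17 + 80)/2 = 48.5; maximum distance = (80 − 17)/2 = 31.5.

location 48.5, max distance 31.5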